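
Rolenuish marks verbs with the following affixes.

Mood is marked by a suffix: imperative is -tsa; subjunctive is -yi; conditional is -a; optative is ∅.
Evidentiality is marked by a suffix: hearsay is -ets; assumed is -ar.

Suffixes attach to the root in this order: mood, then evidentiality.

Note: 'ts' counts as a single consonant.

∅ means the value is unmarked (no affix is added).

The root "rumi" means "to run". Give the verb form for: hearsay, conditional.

rumiaets

Attach mood conditional -a → rumia.
Attach evidentiality hearsay -ets → rumiaets.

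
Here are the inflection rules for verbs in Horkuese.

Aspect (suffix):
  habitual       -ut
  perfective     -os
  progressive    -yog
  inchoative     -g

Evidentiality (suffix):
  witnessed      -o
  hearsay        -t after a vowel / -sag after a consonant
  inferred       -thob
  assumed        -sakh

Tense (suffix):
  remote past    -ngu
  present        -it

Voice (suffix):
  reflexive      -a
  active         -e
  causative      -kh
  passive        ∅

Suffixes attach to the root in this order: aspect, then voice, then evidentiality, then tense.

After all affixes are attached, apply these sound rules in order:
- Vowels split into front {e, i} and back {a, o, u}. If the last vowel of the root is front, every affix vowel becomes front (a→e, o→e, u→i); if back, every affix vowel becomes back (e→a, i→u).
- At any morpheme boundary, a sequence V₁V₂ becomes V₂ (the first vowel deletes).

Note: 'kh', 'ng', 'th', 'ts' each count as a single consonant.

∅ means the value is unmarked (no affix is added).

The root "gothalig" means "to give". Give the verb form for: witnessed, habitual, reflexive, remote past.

Attach aspect habitual -ut → gothaligut.
Attach voice reflexive -a → gothaliguta.
Attach evidentiality witnessed -o → gothaligutao.
Attach tense remote past -ngu → gothaligutaongu.
Apply vowel harmony: gothaligutaongu → gothaligiteengi.
Apply vowel deletion: gothaligiteengi → gothaligitengi.

gothaligitengi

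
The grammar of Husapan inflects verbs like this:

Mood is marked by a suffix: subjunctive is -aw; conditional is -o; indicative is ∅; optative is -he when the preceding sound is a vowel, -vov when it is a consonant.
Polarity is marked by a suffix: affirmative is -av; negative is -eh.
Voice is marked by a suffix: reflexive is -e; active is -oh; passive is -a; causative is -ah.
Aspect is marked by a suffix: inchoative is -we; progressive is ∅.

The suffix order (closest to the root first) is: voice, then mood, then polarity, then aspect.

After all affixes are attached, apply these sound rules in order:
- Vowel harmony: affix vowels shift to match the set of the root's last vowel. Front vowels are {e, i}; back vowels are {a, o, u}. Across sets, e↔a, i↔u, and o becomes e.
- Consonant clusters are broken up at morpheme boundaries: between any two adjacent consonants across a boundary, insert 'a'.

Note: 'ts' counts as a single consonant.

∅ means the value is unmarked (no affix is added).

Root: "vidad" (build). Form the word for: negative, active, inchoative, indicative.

vidadohahawa

Attach voice active -oh → vidadoh.
mood = indicative: zero marking, form stays vidadoh.
Attach polarity negative -eh → vidadoheh.
Attach aspect inchoative -we → vidadohehwe.
Apply vowel harmony: vidadohehwe → vidadohahwa.
Apply epenthesis: vidadohahwa → vidadohahawa.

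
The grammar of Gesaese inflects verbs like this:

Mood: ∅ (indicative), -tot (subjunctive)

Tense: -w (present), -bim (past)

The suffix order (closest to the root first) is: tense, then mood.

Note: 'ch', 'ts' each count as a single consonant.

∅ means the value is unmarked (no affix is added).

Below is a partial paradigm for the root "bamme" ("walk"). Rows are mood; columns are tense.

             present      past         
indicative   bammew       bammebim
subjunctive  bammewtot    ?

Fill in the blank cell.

Attach tense past -bim → bammebim.
Attach mood subjunctive -tot → bammebimtot.

bammebimtot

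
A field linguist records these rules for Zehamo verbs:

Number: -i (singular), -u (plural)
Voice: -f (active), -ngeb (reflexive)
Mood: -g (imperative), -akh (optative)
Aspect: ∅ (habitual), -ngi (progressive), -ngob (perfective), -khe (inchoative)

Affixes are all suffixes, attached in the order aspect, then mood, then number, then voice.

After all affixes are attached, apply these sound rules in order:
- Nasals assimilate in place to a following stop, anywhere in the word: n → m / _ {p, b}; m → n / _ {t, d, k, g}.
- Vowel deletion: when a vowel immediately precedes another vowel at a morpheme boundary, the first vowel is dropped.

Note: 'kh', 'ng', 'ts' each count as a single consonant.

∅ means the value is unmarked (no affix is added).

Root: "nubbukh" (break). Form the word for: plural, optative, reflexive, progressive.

nubbukhngakhungeb

Attach aspect progressive -ngi → nubbukhngi.
Attach mood optative -akh → nubbukhngiakh.
Attach number plural -u → nubbukhngiakhu.
Attach voice reflexive -ngeb → nubbukhngiakhungeb.
Nasal assimilation: no change.
Apply vowel deletion: nubbukhngiakhungeb → nubbukhngakhungeb.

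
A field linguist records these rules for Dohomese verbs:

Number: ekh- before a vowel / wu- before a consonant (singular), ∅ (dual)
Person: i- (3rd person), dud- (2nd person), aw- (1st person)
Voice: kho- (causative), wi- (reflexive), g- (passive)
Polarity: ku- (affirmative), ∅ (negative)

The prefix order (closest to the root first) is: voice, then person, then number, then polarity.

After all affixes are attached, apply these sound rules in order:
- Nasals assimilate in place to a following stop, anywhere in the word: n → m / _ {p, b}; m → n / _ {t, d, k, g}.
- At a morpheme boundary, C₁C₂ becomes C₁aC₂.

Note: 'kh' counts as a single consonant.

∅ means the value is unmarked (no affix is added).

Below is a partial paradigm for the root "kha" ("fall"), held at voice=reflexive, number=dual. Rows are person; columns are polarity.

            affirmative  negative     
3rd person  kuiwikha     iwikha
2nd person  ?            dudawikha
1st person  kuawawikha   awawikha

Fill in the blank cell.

kududawikha

Attach voice reflexive wi- → wikha.
Attach person 2nd person dud- → dudwikha.
number = dual: zero marking, form stays dudwikha.
Attach polarity affirmative ku- → kududwikha.
Nasal assimilation: no change.
Apply epenthesis: kududwikha → kududawikha.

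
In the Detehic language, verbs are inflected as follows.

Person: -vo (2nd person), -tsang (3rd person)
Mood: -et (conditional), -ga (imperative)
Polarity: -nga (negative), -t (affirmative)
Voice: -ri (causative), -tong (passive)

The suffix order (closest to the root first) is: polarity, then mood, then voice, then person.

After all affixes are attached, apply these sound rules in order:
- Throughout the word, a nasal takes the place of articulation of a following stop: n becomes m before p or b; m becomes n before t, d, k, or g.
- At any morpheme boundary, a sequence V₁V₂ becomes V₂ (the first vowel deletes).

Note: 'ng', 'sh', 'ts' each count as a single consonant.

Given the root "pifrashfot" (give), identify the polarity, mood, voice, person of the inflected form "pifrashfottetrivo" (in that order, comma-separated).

Segment: pifrashfot-t-et-ri-vo.
polarity: -t → affirmative.
mood: -et → conditional.
voice: -ri → causative.
person: -vo → 2nd person.

affirmative, conditional, causative, 2nd person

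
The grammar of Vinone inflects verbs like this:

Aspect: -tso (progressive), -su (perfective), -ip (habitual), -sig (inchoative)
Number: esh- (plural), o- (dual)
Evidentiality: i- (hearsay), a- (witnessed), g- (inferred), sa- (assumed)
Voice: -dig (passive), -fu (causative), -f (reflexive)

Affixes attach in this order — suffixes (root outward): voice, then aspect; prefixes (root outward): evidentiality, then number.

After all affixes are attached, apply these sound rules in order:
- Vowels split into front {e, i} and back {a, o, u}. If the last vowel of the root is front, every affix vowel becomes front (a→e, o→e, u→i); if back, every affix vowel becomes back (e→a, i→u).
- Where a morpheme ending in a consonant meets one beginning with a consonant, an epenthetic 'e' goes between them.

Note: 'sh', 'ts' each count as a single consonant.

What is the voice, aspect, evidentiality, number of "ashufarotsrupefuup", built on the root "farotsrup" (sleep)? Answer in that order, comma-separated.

Segment: esh-i-farotsrup-fu-ip.
voice: -fu → causative.
aspect: -ip → habitual.
evidentiality: i- → hearsay.
number: esh- → plural.

causative, habitual, hearsay, plural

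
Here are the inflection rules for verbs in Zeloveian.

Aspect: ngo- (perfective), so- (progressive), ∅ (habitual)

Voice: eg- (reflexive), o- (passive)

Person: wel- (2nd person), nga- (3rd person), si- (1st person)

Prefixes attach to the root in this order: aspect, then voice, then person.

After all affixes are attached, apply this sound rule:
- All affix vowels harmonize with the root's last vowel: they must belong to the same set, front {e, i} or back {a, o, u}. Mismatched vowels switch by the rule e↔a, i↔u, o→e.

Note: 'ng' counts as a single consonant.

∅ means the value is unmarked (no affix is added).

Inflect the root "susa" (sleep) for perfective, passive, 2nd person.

Attach aspect perfective ngo- → ngosusa.
Attach voice passive o- → ongosusa.
Attach person 2nd person wel- → welongosusa.
Apply vowel harmony: welongosusa → walongosusa.

walongosusa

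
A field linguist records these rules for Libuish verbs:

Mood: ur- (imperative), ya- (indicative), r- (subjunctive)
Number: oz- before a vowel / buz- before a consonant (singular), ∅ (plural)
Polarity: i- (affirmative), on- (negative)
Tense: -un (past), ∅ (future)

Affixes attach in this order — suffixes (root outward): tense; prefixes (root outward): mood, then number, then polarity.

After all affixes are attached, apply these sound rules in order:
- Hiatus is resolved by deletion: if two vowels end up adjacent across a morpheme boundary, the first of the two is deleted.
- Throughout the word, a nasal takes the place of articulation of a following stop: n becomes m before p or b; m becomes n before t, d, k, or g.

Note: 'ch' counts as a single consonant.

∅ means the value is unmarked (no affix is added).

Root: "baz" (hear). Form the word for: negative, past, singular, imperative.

onozurbazun

Attach tense past -un → bazun.
Attach mood imperative ur- → urbazun.
Attach number singular oz- (before vowel 'u') → ozurbazun.
Attach polarity negative on- → onozurbazun.
Vowel deletion: no change.
Nasal assimilation: no change.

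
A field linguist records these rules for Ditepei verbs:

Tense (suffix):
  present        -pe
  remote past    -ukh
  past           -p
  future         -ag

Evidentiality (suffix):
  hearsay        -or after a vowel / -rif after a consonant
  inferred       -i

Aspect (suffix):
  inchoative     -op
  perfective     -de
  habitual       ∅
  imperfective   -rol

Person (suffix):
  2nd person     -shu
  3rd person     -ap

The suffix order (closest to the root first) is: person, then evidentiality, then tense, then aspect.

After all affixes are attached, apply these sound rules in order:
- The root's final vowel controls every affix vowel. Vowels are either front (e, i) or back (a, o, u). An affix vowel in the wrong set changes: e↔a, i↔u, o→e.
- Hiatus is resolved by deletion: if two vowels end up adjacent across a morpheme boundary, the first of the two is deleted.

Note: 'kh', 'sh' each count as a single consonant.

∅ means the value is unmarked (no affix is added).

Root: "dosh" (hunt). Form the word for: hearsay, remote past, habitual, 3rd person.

Attach person 3rd person -ap → doshap.
Attach evidentiality hearsay -rif (after consonant 'p') → doshaprif.
Attach tense remote past -ukh → doshaprifukh.
aspect = habitual: zero marking, form stays doshaprifukh.
Apply vowel harmony: doshaprifukh → doshaprufukh.
Vowel deletion: no change.

doshaprufukh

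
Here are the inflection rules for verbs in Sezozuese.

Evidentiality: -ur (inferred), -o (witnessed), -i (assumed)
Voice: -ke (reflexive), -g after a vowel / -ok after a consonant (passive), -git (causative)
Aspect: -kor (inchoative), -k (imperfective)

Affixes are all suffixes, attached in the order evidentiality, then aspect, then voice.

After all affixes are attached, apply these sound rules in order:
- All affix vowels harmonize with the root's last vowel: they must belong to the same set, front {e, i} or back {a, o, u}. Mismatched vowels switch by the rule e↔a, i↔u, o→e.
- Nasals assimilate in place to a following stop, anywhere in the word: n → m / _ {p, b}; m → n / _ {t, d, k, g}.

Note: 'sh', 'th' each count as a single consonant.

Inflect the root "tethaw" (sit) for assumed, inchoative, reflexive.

tethawukorka

Attach evidentiality assumed -i → tethawi.
Attach aspect inchoative -kor → tethawikor.
Attach voice reflexive -ke → tethawikorke.
Apply vowel harmony: tethawikorke → tethawukorka.
Nasal assimilation: no change.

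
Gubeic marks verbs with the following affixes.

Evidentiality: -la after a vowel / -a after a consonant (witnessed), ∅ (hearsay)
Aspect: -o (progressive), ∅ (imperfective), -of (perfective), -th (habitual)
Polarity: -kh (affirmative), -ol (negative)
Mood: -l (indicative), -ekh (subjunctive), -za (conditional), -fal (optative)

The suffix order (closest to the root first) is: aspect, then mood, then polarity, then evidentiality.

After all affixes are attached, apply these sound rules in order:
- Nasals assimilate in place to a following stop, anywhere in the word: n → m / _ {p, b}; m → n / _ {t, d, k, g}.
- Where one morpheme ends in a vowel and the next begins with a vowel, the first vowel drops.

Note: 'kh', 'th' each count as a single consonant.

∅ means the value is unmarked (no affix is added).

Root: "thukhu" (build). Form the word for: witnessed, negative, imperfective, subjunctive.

thukhekhola

aspect = imperfective: zero marking, form stays thukhu.
Attach mood subjunctive -ekh → thukhuekh.
Attach polarity negative -ol → thukhuekhol.
Attach evidentiality witnessed -a (after consonant 'l') → thukhuekhola.
Nasal assimilation: no change.
Apply vowel deletion: thukhuekhola → thukhekhola.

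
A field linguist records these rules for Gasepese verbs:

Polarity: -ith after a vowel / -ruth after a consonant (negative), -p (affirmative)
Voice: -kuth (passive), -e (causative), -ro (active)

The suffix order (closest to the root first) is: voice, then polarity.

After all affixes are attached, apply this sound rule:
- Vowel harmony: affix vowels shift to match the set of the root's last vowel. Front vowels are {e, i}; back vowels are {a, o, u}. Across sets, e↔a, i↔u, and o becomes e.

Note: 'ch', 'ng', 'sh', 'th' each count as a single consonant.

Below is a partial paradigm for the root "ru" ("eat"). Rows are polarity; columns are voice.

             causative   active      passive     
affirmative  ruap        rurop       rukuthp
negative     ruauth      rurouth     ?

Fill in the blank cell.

Attach voice passive -kuth → rukuth.
Attach polarity negative -ruth (after consonant 'th') → rukuthruth.
Vowel harmony: no change.

rukuthruth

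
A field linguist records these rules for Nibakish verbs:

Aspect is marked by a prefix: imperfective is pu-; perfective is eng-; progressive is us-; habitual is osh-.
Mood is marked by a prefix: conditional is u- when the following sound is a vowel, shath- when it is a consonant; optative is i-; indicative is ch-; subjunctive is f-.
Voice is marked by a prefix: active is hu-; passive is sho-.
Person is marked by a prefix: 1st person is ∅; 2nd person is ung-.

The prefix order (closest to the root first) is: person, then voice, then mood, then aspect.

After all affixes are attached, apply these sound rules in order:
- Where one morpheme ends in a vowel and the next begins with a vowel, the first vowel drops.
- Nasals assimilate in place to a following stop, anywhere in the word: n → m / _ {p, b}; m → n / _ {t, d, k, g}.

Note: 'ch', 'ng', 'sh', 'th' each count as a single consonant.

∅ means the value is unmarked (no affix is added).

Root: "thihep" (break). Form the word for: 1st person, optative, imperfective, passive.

pishothihep

person = 1st person: zero marking, form stays thihep.
Attach voice passive sho- → shothihep.
Attach mood optative i- → ishothihep.
Attach aspect imperfective pu- → puishothihep.
Apply vowel deletion: puishothihep → pishothihep.
Nasal assimilation: no change.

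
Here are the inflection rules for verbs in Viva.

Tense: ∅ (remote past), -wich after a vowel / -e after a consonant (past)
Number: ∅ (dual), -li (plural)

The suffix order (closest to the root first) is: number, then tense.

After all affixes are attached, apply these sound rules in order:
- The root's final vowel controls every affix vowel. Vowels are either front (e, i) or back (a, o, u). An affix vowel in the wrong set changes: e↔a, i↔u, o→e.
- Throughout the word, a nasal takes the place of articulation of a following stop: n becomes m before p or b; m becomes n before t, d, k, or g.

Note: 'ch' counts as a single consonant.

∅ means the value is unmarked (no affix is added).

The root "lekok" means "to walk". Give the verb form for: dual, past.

number = dual: zero marking, form stays lekok.
Attach tense past -e (after consonant 'k') → lekoke.
Apply vowel harmony: lekoke → lekoka.
Nasal assimilation: no change.

lekoka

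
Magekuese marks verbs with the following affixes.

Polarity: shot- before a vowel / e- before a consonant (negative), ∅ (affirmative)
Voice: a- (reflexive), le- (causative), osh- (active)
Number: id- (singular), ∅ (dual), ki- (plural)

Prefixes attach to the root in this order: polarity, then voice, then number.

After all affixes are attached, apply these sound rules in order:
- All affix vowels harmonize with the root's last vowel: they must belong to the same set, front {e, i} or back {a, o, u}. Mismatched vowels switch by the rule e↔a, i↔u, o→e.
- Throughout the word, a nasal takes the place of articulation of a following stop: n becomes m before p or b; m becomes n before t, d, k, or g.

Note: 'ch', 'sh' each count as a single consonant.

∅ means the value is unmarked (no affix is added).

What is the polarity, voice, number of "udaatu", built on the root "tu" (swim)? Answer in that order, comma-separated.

negative, reflexive, singular

Segment: id-a-e-tu.
polarity: shot/e- → negative.
voice: a- → reflexive.
number: id- → singular.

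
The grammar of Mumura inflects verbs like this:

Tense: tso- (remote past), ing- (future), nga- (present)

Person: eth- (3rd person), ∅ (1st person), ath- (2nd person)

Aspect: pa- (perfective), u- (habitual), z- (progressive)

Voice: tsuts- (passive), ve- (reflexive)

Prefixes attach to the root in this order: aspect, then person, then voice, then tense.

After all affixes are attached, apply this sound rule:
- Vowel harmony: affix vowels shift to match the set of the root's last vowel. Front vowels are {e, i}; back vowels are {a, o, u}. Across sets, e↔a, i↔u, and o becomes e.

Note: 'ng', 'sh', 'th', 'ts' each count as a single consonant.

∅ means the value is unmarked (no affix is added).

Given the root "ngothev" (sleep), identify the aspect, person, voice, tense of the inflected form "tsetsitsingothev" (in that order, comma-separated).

Segment: tso-tsuts-u-ngothev.
aspect: u- → habitual.
person: ∅ → 1st person.
voice: tsuts- → passive.
tense: tso- → remote past.

habitual, 1st person, passive, remote past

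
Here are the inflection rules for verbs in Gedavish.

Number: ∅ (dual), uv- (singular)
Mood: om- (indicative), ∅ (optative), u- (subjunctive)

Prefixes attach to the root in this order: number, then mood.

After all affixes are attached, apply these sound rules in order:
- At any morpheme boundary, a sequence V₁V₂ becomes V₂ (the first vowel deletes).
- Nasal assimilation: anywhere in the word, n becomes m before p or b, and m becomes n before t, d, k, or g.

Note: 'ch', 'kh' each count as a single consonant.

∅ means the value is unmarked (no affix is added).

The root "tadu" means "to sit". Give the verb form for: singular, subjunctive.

uvtadu

Attach number singular uv- → uvtadu.
Attach mood subjunctive u- → uuvtadu.
Apply vowel deletion: uuvtadu → uvtadu.
Nasal assimilation: no change.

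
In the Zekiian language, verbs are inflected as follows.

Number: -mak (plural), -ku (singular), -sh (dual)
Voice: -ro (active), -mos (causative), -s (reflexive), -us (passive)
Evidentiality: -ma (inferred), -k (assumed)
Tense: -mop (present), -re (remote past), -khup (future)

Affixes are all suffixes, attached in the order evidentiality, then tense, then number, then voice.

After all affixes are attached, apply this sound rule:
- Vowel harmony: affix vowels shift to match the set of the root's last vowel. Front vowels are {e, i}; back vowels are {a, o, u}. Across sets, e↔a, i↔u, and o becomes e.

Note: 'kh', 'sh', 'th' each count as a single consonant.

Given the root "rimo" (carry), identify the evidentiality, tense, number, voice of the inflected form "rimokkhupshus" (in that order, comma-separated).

Segment: rimo-k-khup-sh-us.
evidentiality: -k → assumed.
tense: -khup → future.
number: -sh → dual.
voice: -us → passive.

assumed, future, dual, passive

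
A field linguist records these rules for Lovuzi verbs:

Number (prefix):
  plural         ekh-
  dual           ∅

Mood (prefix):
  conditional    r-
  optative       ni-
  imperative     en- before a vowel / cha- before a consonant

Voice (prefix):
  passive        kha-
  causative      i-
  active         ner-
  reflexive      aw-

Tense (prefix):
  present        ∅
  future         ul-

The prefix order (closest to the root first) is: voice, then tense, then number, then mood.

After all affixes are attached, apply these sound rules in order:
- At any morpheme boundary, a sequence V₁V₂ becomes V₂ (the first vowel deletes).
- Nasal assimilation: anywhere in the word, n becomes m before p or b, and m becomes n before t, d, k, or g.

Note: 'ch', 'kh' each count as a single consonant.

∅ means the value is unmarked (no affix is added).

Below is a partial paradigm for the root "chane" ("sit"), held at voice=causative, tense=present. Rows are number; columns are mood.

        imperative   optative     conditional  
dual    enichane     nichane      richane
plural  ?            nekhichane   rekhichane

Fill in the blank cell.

enekhichane

Attach voice causative i- → ichane.
tense = present: zero marking, form stays ichane.
Attach number plural ekh- → ekhichane.
Attach mood imperative en- (before vowel 'e') → enekhichane.
Vowel deletion: no change.
Nasal assimilation: no change.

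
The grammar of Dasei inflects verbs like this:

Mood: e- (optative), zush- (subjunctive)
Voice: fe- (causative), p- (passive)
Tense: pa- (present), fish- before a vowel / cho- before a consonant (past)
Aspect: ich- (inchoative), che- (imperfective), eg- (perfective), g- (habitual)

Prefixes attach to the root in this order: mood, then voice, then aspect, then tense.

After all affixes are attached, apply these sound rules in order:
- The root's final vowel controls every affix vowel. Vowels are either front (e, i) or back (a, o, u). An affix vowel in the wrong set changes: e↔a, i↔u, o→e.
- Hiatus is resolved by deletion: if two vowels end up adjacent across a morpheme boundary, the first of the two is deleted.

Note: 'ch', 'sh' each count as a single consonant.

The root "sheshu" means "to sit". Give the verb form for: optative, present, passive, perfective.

pagpasheshu

Attach mood optative e- → esheshu.
Attach voice passive p- → pesheshu.
Attach aspect perfective eg- → egpesheshu.
Attach tense present pa- → paegpesheshu.
Apply vowel harmony: paegpesheshu → paagpasheshu.
Apply vowel deletion: paagpasheshu → pagpasheshu.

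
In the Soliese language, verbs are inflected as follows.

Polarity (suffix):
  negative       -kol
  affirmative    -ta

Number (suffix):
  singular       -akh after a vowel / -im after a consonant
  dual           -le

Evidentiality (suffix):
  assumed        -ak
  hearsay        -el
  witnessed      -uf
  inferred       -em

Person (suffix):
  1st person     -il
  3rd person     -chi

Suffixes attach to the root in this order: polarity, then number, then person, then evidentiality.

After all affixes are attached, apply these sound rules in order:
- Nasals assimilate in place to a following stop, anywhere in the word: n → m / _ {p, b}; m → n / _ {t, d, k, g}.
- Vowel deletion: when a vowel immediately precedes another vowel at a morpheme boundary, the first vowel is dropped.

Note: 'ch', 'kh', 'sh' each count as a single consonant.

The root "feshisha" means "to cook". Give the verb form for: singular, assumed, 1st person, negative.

feshishakolimilak

Attach polarity negative -kol → feshishakol.
Attach number singular -im (after consonant 'l') → feshishakolim.
Attach person 1st person -il → feshishakolimil.
Attach evidentiality assumed -ak → feshishakolimilak.
Nasal assimilation: no change.
Vowel deletion: no change.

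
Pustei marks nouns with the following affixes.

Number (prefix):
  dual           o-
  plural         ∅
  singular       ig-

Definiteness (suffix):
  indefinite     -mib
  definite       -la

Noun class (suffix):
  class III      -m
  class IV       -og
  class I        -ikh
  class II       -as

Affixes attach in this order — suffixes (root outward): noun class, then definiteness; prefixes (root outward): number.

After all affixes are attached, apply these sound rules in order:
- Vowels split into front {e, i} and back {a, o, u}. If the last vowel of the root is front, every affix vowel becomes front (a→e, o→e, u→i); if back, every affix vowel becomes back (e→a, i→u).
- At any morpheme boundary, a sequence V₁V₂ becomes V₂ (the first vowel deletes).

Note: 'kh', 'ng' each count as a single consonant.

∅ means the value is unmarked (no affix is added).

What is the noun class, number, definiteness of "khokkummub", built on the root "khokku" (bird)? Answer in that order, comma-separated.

class III, plural, indefinite

Segment: khokku-m-mib.
noun class: -m → class III.
number: ∅ → plural.
definiteness: -mib → indefinite.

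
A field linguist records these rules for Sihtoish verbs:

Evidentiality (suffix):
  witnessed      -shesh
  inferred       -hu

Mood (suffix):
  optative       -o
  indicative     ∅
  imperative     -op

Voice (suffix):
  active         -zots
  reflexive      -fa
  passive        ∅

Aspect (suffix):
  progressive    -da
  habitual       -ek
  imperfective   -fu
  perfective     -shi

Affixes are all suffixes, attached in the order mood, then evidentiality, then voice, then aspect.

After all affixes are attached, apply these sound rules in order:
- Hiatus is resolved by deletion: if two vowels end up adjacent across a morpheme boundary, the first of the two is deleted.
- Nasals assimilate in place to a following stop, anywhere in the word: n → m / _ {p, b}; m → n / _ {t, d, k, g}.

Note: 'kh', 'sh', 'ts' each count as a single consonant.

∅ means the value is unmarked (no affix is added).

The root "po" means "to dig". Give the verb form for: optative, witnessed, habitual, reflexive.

posheshfek

Attach mood optative -o → poo.
Attach evidentiality witnessed -shesh → pooshesh.
Attach voice reflexive -fa → poosheshfa.
Attach aspect habitual -ek → poosheshfaek.
Apply vowel deletion: poosheshfaek → posheshfek.
Nasal assimilation: no change.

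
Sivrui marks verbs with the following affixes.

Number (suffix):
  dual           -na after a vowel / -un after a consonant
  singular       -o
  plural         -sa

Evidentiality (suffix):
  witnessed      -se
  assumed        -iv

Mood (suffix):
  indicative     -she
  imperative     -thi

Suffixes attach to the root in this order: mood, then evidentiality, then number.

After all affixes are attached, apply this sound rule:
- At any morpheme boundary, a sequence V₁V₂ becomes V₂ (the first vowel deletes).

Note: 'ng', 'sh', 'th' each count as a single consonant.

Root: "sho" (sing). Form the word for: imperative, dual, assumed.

Attach mood imperative -thi → shothi.
Attach evidentiality assumed -iv → shothiiv.
Attach number dual -un (after consonant 'v') → shothiivun.
Apply vowel deletion: shothiivun → shothivun.

shothivun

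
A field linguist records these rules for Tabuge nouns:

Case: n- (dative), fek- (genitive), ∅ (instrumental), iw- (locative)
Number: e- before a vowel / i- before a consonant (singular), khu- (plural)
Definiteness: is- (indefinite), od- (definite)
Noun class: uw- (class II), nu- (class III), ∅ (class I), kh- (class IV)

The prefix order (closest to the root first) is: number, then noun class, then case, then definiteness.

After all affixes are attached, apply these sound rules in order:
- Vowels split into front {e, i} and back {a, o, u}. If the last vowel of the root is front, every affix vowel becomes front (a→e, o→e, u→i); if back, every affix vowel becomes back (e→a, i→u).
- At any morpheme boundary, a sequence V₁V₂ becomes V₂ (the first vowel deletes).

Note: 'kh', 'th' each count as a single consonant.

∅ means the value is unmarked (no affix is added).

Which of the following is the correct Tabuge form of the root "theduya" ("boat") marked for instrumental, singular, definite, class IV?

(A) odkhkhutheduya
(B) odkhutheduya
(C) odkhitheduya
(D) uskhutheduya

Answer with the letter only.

Attach number singular i- (before consonant 'th') → itheduya.
Attach noun class class IV kh- → khitheduya.
case = instrumental: zero marking, form stays khitheduya.
Attach definiteness definite od- → odkhitheduya.
Apply vowel harmony: odkhitheduya → odkhutheduya.
Vowel deletion: no change.
So the correct form is odkhutheduya, option (B).
(C) odkhitheduya is wrong: it fails to apply the sound rule(s).
(D) uskhutheduya is wrong: it uses indefinite instead of definite for definiteness.
(A) odkhkhutheduya is wrong: it uses plural instead of singular for number.

B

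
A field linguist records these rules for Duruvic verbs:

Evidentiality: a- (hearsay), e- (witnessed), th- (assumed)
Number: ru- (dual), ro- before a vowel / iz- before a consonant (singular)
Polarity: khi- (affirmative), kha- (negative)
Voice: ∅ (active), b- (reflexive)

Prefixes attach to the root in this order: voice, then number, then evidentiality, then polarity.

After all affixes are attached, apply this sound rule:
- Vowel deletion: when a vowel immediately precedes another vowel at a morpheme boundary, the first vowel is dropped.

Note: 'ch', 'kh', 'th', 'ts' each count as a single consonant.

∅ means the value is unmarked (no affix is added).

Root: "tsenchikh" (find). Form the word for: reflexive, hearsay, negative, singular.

Attach voice reflexive b- → btsenchikh.
Attach number singular iz- (before consonant 'b') → izbtsenchikh.
Attach evidentiality hearsay a- → aizbtsenchikh.
Attach polarity negative kha- → khaaizbtsenchikh.
Apply vowel deletion: khaaizbtsenchikh → khizbtsenchikh.

khizbtsenchikh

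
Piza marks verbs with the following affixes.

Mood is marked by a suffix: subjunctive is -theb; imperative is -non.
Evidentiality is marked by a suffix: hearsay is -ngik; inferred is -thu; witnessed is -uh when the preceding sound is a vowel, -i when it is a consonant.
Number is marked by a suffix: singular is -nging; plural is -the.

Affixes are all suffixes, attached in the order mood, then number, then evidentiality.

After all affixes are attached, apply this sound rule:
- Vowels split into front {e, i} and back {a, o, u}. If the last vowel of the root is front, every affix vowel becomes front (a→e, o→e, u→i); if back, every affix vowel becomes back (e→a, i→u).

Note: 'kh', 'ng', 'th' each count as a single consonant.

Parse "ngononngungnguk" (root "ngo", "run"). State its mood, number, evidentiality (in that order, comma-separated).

imperative, singular, hearsay

Segment: ngo-non-nging-ngik.
mood: -non → imperative.
number: -nging → singular.
evidentiality: -ngik → hearsay.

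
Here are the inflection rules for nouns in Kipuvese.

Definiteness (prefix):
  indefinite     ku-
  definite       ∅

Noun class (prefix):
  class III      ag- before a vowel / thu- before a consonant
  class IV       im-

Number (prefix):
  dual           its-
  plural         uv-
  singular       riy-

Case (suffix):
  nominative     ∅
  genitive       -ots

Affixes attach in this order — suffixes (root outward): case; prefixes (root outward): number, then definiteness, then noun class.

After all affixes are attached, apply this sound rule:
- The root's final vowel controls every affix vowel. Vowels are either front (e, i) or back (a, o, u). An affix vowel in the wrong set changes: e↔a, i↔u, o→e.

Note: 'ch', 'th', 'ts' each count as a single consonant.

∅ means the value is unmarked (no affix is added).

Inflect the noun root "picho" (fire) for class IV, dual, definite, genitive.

Attach number dual its- → itspicho.
Attach case genitive -ots → itspichoots.
definiteness = definite: zero marking, form stays itspichoots.
Attach noun class class IV im- → imitspichoots.
Apply vowel harmony: imitspichoots → umutspichoots.

umutspichoots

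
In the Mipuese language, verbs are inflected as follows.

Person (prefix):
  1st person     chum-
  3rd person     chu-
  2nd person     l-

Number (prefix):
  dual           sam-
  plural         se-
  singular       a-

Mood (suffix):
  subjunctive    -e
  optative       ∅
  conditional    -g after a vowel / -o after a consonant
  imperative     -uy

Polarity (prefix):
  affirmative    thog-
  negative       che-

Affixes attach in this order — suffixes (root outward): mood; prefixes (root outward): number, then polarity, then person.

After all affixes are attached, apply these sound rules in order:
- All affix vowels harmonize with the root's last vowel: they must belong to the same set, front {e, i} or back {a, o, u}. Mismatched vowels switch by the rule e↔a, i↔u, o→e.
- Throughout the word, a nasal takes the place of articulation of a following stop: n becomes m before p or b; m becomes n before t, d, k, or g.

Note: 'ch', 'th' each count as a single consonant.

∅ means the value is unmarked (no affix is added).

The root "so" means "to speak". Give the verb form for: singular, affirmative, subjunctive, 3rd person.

chuthogasoa

Attach mood subjunctive -e → soe.
Attach number singular a- → asoe.
Attach polarity affirmative thog- → thogasoe.
Attach person 3rd person chu- → chuthogasoe.
Apply vowel harmony: chuthogasoe → chuthogasoa.
Nasal assimilation: no change.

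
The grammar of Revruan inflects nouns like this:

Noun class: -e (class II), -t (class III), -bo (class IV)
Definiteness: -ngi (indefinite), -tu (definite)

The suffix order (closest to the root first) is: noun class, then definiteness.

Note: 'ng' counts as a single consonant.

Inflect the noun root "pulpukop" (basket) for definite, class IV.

pulpukopbotu

Attach noun class class IV -bo → pulpukopbo.
Attach definiteness definite -tu → pulpukopbotu.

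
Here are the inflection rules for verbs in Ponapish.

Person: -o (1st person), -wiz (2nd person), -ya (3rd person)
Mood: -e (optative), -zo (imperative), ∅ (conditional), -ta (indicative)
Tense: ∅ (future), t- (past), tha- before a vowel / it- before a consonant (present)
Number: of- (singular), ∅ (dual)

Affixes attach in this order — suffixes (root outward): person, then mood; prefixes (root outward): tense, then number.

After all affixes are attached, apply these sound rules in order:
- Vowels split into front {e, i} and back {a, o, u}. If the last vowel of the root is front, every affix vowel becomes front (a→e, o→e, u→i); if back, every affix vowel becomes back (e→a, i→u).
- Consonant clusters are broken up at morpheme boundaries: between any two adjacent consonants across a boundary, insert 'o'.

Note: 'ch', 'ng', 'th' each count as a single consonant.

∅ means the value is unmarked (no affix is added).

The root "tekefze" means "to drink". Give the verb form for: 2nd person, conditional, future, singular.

efotekefzewiz

Attach person 2nd person -wiz → tekefzewiz.
mood = conditional: zero marking, form stays tekefzewiz.
tense = future: zero marking, form stays tekefzewiz.
Attach number singular of- → oftekefzewiz.
Apply vowel harmony: oftekefzewiz → eftekefzewiz.
Apply epenthesis: eftekefzewiz → efotekefzewiz.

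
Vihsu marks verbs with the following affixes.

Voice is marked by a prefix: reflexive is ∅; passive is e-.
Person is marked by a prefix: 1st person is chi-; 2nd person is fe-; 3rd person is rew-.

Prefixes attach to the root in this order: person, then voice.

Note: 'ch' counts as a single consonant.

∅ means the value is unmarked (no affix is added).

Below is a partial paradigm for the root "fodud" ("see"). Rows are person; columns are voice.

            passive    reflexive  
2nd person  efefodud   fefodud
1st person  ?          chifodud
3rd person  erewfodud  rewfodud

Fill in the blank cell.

Attach person 1st person chi- → chifodud.
Attach voice passive e- → echifodud.

echifodud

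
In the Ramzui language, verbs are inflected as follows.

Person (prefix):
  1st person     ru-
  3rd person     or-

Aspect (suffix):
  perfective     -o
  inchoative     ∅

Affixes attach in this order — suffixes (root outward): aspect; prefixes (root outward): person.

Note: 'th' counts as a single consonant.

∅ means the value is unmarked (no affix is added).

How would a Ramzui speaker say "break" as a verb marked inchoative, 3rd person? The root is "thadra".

orthadra

Attach person 3rd person or- → orthadra.
aspect = inchoative: zero marking, form stays orthadra.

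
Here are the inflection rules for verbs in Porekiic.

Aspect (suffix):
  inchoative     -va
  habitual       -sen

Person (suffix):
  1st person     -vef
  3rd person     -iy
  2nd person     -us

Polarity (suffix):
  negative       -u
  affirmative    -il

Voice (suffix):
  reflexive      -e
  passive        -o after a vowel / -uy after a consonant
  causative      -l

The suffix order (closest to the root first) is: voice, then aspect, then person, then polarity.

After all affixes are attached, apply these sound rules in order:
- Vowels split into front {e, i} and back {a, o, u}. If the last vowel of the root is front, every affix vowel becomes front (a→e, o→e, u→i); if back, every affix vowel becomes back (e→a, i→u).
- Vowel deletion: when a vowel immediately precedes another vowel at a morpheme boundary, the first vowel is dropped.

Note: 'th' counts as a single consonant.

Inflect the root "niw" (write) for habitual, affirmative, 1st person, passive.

niwiysenvefil

Attach voice passive -uy (after consonant 'w') → niwuy.
Attach aspect habitual -sen → niwuysen.
Attach person 1st person -vef → niwuysenvef.
Attach polarity affirmative -il → niwuysenvefil.
Apply vowel harmony: niwuysenvefil → niwiysenvefil.
Vowel deletion: no change.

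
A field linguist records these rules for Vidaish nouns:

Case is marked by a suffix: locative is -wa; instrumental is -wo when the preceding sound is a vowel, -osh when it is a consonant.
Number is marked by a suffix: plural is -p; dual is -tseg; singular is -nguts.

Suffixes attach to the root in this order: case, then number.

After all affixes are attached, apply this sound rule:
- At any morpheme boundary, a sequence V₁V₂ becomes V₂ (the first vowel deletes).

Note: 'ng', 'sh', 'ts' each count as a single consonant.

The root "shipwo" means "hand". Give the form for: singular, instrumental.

shipwowonguts

Attach case instrumental -wo (after vowel 'o') → shipwowo.
Attach number singular -nguts → shipwowonguts.
Vowel deletion: no change.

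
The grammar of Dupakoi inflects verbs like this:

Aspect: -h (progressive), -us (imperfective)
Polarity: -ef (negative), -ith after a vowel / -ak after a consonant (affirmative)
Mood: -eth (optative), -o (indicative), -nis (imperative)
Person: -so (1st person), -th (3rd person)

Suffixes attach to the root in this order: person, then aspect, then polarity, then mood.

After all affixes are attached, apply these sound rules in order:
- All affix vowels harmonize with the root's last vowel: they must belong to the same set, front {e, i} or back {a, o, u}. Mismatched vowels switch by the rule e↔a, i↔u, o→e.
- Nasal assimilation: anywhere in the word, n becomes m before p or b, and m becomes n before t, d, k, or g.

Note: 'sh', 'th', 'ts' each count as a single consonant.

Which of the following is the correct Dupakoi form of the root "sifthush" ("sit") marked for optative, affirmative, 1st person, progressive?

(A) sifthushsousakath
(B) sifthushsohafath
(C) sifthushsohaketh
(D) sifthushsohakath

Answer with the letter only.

D

Attach person 1st person -so → sifthushso.
Attach aspect progressive -h → sifthushsoh.
Attach polarity affirmative -ak (after consonant 'h') → sifthushsohak.
Attach mood optative -eth → sifthushsohaketh.
Apply vowel harmony: sifthushsohaketh → sifthushsohakath.
Nasal assimilation: no change.
So the correct form is sifthushsohakath, option (D).
(A) sifthushsousakath is wrong: it uses imperfective instead of progressive for aspect.
(B) sifthushsohafath is wrong: it uses negative instead of affirmative for polarity.
(C) sifthushsohaketh is wrong: it fails to apply the sound rule(s).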